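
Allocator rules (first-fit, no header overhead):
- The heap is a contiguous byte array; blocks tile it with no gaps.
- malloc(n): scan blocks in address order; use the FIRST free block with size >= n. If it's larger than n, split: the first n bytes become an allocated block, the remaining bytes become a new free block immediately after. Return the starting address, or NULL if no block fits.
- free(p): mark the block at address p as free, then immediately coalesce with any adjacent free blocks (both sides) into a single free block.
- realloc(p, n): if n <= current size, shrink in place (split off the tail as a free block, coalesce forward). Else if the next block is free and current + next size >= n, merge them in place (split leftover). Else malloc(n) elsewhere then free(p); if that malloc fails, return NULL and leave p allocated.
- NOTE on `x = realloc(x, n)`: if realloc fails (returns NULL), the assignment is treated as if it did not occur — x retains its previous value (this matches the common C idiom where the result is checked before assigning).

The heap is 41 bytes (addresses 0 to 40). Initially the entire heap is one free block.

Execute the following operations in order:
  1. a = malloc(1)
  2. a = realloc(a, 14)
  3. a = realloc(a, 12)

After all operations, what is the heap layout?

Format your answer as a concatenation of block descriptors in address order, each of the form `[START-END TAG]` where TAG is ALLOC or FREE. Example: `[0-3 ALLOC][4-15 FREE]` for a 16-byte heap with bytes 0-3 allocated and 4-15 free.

Answer: [0-11 ALLOC][12-40 FREE]

Derivation:
Op 1: a = malloc(1) -> a = 0; heap: [0-0 ALLOC][1-40 FREE]
Op 2: a = realloc(a, 14) -> a = 0; heap: [0-13 ALLOC][14-40 FREE]
Op 3: a = realloc(a, 12) -> a = 0; heap: [0-11 ALLOC][12-40 FREE]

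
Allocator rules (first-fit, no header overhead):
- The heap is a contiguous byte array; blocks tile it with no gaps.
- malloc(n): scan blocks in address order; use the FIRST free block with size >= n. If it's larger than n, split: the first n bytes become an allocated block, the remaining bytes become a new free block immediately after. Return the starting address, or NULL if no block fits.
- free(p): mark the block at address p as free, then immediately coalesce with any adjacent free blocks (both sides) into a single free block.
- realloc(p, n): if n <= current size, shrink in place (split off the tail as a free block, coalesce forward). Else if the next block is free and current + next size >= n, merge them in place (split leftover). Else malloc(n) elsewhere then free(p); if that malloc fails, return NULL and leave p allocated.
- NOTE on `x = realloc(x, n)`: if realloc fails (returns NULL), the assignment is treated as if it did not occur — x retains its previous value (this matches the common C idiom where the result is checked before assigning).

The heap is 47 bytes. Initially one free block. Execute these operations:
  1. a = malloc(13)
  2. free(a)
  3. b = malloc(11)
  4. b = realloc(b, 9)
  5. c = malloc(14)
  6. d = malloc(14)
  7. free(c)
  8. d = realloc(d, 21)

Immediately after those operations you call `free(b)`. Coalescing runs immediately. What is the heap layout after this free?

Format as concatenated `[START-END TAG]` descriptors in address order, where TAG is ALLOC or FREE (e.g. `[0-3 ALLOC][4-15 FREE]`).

Answer: [0-22 FREE][23-43 ALLOC][44-46 FREE]

Derivation:
Op 1: a = malloc(13) -> a = 0; heap: [0-12 ALLOC][13-46 FREE]
Op 2: free(a) -> (freed a); heap: [0-46 FREE]
Op 3: b = malloc(11) -> b = 0; heap: [0-10 ALLOC][11-46 FREE]
Op 4: b = realloc(b, 9) -> b = 0; heap: [0-8 ALLOC][9-46 FREE]
Op 5: c = malloc(14) -> c = 9; heap: [0-8 ALLOC][9-22 ALLOC][23-46 FREE]
Op 6: d = malloc(14) -> d = 23; heap: [0-8 ALLOC][9-22 ALLOC][23-36 ALLOC][37-46 FREE]
Op 7: free(c) -> (freed c); heap: [0-8 ALLOC][9-22 FREE][23-36 ALLOC][37-46 FREE]
Op 8: d = realloc(d, 21) -> d = 23; heap: [0-8 ALLOC][9-22 FREE][23-43 ALLOC][44-46 FREE]
free(b): b = 0 -> block [0-8 ALLOC]; mark free, coalesce with adjacent free neighbors -> [0-22 FREE][23-43 ALLOC][44-46 FREE]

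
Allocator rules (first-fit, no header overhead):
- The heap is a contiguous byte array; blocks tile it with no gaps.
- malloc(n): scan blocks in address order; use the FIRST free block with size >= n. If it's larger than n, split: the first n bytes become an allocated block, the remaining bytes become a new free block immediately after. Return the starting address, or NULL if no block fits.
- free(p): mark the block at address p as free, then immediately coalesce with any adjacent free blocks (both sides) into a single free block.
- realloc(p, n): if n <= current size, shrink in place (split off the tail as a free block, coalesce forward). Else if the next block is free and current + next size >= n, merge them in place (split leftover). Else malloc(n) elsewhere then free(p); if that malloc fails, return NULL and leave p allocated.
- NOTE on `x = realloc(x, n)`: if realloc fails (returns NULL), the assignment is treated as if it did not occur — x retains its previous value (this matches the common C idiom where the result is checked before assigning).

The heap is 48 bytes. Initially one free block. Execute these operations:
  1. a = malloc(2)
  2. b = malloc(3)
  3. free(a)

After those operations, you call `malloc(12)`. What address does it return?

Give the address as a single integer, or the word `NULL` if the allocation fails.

Answer: 5

Derivation:
Op 1: a = malloc(2) -> a = 0; heap: [0-1 ALLOC][2-47 FREE]
Op 2: b = malloc(3) -> b = 2; heap: [0-1 ALLOC][2-4 ALLOC][5-47 FREE]
Op 3: free(a) -> (freed a); heap: [0-1 FREE][2-4 ALLOC][5-47 FREE]
malloc(12): first-fit scan over [0-1 FREE][2-4 ALLOC][5-47 FREE] -> 5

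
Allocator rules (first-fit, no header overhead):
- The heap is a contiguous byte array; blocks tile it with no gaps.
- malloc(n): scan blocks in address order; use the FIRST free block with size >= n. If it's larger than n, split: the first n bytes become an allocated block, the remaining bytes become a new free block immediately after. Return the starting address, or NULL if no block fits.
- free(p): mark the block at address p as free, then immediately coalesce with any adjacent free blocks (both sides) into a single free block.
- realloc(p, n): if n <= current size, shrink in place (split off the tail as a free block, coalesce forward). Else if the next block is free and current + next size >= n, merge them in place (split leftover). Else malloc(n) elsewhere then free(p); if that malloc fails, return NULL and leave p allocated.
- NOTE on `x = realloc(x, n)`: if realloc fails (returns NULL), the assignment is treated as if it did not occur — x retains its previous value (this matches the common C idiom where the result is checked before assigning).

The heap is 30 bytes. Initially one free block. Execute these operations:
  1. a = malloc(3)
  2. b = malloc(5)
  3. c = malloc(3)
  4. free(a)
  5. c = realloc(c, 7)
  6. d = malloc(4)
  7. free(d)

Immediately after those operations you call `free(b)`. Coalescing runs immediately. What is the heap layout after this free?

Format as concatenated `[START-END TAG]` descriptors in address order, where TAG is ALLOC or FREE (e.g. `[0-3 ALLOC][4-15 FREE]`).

Answer: [0-7 FREE][8-14 ALLOC][15-29 FREE]

Derivation:
Op 1: a = malloc(3) -> a = 0; heap: [0-2 ALLOC][3-29 FREE]
Op 2: b = malloc(5) -> b = 3; heap: [0-2 ALLOC][3-7 ALLOC][8-29 FREE]
Op 3: c = malloc(3) -> c = 8; heap: [0-2 ALLOC][3-7 ALLOC][8-10 ALLOC][11-29 FREE]
Op 4: free(a) -> (freed a); heap: [0-2 FREE][3-7 ALLOC][8-10 ALLOC][11-29 FREE]
Op 5: c = realloc(c, 7) -> c = 8; heap: [0-2 FREE][3-7 ALLOC][8-14 ALLOC][15-29 FREE]
Op 6: d = malloc(4) -> d = 15; heap: [0-2 FREE][3-7 ALLOC][8-14 ALLOC][15-18 ALLOC][19-29 FREE]
Op 7: free(d) -> (freed d); heap: [0-2 FREE][3-7 ALLOC][8-14 ALLOC][15-29 FREE]
free(b): b = 3 -> block [3-7 ALLOC]; mark free, coalesce with adjacent free neighbors -> [0-7 FREE][8-14 ALLOC][15-29 FREE]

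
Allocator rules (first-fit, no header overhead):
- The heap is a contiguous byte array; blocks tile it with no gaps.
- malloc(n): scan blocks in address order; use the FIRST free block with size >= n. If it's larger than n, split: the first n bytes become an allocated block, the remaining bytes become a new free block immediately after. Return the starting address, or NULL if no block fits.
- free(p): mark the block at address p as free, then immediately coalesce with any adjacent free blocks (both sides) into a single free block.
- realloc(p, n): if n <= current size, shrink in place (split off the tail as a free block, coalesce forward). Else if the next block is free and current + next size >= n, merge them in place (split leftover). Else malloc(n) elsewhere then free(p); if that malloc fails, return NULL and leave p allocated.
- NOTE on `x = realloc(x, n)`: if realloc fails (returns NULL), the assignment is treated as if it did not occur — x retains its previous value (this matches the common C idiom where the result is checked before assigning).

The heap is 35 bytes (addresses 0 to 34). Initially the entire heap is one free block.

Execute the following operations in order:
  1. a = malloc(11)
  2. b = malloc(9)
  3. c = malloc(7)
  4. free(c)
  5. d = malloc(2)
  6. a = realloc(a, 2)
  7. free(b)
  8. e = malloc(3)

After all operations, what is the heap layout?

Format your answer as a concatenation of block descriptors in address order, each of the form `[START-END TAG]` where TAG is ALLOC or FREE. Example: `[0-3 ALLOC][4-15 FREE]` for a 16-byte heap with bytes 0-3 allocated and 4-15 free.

Op 1: a = malloc(11) -> a = 0; heap: [0-10 ALLOC][11-34 FREE]
Op 2: b = malloc(9) -> b = 11; heap: [0-10 ALLOC][11-19 ALLOC][20-34 FREE]
Op 3: c = malloc(7) -> c = 20; heap: [0-10 ALLOC][11-19 ALLOC][20-26 ALLOC][27-34 FREE]
Op 4: free(c) -> (freed c); heap: [0-10 ALLOC][11-19 ALLOC][20-34 FREE]
Op 5: d = malloc(2) -> d = 20; heap: [0-10 ALLOC][11-19 ALLOC][20-21 ALLOC][22-34 FREE]
Op 6: a = realloc(a, 2) -> a = 0; heap: [0-1 ALLOC][2-10 FREE][11-19 ALLOC][20-21 ALLOC][22-34 FREE]
Op 7: free(b) -> (freed b); heap: [0-1 ALLOC][2-19 FREE][20-21 ALLOC][22-34 FREE]
Op 8: e = malloc(3) -> e = 2; heap: [0-1 ALLOC][2-4 ALLOC][5-19 FREE][20-21 ALLOC][22-34 FREE]

Answer: [0-1 ALLOC][2-4 ALLOC][5-19 FREE][20-21 ALLOC][22-34 FREE]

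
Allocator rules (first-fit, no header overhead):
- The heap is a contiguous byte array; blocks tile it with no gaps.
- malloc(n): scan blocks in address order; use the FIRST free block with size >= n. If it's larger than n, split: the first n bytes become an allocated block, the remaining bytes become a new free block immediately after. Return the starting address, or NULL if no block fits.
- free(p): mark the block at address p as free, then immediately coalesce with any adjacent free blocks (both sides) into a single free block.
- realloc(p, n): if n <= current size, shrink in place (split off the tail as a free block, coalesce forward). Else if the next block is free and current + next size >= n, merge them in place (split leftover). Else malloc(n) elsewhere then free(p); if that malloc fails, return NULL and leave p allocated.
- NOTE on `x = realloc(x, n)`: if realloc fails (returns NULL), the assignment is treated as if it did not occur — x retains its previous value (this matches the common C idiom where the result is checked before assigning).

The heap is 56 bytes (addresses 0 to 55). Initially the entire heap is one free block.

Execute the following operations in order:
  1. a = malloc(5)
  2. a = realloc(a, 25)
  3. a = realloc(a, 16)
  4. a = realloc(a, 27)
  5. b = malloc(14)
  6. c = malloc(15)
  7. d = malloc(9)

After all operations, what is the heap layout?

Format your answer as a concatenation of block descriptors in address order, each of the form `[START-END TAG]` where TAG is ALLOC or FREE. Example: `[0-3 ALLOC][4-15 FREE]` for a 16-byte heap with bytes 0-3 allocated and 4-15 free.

Op 1: a = malloc(5) -> a = 0; heap: [0-4 ALLOC][5-55 FREE]
Op 2: a = realloc(a, 25) -> a = 0; heap: [0-24 ALLOC][25-55 FREE]
Op 3: a = realloc(a, 16) -> a = 0; heap: [0-15 ALLOC][16-55 FREE]
Op 4: a = realloc(a, 27) -> a = 0; heap: [0-26 ALLOC][27-55 FREE]
Op 5: b = malloc(14) -> b = 27; heap: [0-26 ALLOC][27-40 ALLOC][41-55 FREE]
Op 6: c = malloc(15) -> c = 41; heap: [0-26 ALLOC][27-40 ALLOC][41-55 ALLOC]
Op 7: d = malloc(9) -> d = NULL; heap: [0-26 ALLOC][27-40 ALLOC][41-55 ALLOC]

Answer: [0-26 ALLOC][27-40 ALLOC][41-55 ALLOC]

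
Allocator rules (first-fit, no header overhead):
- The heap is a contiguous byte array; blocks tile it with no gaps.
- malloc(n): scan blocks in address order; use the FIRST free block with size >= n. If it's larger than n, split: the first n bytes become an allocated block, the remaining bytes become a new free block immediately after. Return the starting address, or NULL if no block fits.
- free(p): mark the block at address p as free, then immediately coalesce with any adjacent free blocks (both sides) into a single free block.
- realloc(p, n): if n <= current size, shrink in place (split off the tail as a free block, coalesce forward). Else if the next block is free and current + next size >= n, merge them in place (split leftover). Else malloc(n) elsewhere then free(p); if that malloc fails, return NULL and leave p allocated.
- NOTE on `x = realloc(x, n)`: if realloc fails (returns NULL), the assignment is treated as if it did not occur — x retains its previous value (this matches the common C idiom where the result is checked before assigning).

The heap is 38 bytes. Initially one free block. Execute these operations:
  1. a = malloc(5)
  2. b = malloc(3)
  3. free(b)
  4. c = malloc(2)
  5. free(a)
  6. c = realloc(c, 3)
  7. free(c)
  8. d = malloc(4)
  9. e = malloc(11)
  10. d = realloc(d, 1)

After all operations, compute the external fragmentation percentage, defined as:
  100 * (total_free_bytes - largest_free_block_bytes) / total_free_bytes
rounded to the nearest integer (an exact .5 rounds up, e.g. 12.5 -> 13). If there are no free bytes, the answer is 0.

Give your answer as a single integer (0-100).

Op 1: a = malloc(5) -> a = 0; heap: [0-4 ALLOC][5-37 FREE]
Op 2: b = malloc(3) -> b = 5; heap: [0-4 ALLOC][5-7 ALLOC][8-37 FREE]
Op 3: free(b) -> (freed b); heap: [0-4 ALLOC][5-37 FREE]
Op 4: c = malloc(2) -> c = 5; heap: [0-4 ALLOC][5-6 ALLOC][7-37 FREE]
Op 5: free(a) -> (freed a); heap: [0-4 FREE][5-6 ALLOC][7-37 FREE]
Op 6: c = realloc(c, 3) -> c = 5; heap: [0-4 FREE][5-7 ALLOC][8-37 FREE]
Op 7: free(c) -> (freed c); heap: [0-37 FREE]
Op 8: d = malloc(4) -> d = 0; heap: [0-3 ALLOC][4-37 FREE]
Op 9: e = malloc(11) -> e = 4; heap: [0-3 ALLOC][4-14 ALLOC][15-37 FREE]
Op 10: d = realloc(d, 1) -> d = 0; heap: [0-0 ALLOC][1-3 FREE][4-14 ALLOC][15-37 FREE]
Free blocks: [3 23] total_free=26 largest=23 -> 100*(26-23)/26 = 300/26 ≈ 11.538 -> rounds to 12

Answer: 12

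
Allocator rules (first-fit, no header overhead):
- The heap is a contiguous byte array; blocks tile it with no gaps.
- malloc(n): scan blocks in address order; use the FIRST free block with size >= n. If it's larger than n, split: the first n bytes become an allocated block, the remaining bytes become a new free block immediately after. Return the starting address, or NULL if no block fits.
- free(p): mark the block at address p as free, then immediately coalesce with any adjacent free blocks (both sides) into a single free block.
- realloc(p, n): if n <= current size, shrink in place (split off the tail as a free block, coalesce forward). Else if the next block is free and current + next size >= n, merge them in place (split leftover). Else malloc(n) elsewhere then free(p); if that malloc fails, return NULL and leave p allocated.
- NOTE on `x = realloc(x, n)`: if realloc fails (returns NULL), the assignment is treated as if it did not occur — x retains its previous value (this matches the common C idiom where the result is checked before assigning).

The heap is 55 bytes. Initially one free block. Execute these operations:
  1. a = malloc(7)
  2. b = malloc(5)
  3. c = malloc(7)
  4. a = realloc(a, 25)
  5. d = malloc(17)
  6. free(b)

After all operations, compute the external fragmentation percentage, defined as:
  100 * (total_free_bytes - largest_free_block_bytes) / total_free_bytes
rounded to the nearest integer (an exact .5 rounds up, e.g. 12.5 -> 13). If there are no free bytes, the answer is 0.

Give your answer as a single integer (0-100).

Op 1: a = malloc(7) -> a = 0; heap: [0-6 ALLOC][7-54 FREE]
Op 2: b = malloc(5) -> b = 7; heap: [0-6 ALLOC][7-11 ALLOC][12-54 FREE]
Op 3: c = malloc(7) -> c = 12; heap: [0-6 ALLOC][7-11 ALLOC][12-18 ALLOC][19-54 FREE]
Op 4: a = realloc(a, 25) -> a = 19; heap: [0-6 FREE][7-11 ALLOC][12-18 ALLOC][19-43 ALLOC][44-54 FREE]
Op 5: d = malloc(17) -> d = NULL; heap: [0-6 FREE][7-11 ALLOC][12-18 ALLOC][19-43 ALLOC][44-54 FREE]
Op 6: free(b) -> (freed b); heap: [0-11 FREE][12-18 ALLOC][19-43 ALLOC][44-54 FREE]
Free blocks: [12 11] total_free=23 largest=12 -> 100*(23-12)/23 = 1100/23 ≈ 47.826 -> rounds to 48

Answer: 48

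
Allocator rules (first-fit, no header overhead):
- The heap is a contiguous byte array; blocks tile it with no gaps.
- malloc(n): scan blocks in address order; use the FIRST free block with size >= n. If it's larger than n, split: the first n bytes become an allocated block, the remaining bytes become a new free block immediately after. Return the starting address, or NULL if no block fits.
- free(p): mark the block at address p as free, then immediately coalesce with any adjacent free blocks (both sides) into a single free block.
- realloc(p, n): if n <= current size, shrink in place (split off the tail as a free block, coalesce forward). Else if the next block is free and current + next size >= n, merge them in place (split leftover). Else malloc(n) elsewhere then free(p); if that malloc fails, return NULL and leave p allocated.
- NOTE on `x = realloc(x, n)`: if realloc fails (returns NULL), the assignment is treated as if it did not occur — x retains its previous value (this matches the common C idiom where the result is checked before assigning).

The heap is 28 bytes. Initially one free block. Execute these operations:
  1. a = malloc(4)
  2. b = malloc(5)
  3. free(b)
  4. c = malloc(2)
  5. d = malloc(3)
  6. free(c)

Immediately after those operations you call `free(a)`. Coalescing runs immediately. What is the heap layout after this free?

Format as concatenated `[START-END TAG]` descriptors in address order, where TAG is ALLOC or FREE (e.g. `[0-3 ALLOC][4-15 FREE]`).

Answer: [0-5 FREE][6-8 ALLOC][9-27 FREE]

Derivation:
Op 1: a = malloc(4) -> a = 0; heap: [0-3 ALLOC][4-27 FREE]
Op 2: b = malloc(5) -> b = 4; heap: [0-3 ALLOC][4-8 ALLOC][9-27 FREE]
Op 3: free(b) -> (freed b); heap: [0-3 ALLOC][4-27 FREE]
Op 4: c = malloc(2) -> c = 4; heap: [0-3 ALLOC][4-5 ALLOC][6-27 FREE]
Op 5: d = malloc(3) -> d = 6; heap: [0-3 ALLOC][4-5 ALLOC][6-8 ALLOC][9-27 FREE]
Op 6: free(c) -> (freed c); heap: [0-3 ALLOC][4-5 FREE][6-8 ALLOC][9-27 FREE]
free(a): a = 0 -> block [0-3 ALLOC]; mark free, coalesce with adjacent free neighbors -> [0-5 FREE][6-8 ALLOC][9-27 FREE]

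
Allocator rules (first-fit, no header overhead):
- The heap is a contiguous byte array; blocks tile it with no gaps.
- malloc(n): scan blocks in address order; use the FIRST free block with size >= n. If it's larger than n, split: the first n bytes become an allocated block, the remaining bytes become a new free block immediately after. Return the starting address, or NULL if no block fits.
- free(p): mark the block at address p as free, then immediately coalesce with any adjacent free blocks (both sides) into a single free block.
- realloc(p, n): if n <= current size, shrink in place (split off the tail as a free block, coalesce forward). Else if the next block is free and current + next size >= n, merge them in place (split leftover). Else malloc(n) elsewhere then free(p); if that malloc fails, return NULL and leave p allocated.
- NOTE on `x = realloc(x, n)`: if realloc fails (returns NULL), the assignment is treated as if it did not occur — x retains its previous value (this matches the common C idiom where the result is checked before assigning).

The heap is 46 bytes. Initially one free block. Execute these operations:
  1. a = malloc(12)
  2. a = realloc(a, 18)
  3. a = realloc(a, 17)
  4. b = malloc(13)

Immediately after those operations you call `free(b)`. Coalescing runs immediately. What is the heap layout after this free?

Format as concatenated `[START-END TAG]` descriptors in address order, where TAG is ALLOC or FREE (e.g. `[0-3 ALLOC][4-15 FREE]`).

Answer: [0-16 ALLOC][17-45 FREE]

Derivation:
Op 1: a = malloc(12) -> a = 0; heap: [0-11 ALLOC][12-45 FREE]
Op 2: a = realloc(a, 18) -> a = 0; heap: [0-17 ALLOC][18-45 FREE]
Op 3: a = realloc(a, 17) -> a = 0; heap: [0-16 ALLOC][17-45 FREE]
Op 4: b = malloc(13) -> b = 17; heap: [0-16 ALLOC][17-29 ALLOC][30-45 FREE]
free(b): b = 17 -> block [17-29 ALLOC]; mark free, coalesce with adjacent free neighbors -> [0-16 ALLOC][17-45 FREE]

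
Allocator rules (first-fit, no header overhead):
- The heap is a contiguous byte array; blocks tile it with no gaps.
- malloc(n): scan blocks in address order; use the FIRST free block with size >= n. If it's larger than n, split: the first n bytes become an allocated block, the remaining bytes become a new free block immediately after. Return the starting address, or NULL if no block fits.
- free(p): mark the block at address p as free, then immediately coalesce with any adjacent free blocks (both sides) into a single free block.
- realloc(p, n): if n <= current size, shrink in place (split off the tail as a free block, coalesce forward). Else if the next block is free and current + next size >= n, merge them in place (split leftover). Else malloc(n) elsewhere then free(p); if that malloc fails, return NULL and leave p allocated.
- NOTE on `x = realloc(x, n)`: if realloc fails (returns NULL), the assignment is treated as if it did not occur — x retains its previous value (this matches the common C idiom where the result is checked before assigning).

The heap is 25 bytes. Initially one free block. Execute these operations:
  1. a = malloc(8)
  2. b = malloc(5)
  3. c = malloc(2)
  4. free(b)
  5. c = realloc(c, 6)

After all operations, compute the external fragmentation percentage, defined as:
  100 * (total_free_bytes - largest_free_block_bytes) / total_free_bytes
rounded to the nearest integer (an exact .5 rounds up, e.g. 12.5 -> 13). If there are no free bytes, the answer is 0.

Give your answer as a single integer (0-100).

Answer: 45

Derivation:
Op 1: a = malloc(8) -> a = 0; heap: [0-7 ALLOC][8-24 FREE]
Op 2: b = malloc(5) -> b = 8; heap: [0-7 ALLOC][8-12 ALLOC][13-24 FREE]
Op 3: c = malloc(2) -> c = 13; heap: [0-7 ALLOC][8-12 ALLOC][13-14 ALLOC][15-24 FREE]
Op 4: free(b) -> (freed b); heap: [0-7 ALLOC][8-12 FREE][13-14 ALLOC][15-24 FREE]
Op 5: c = realloc(c, 6) -> c = 13; heap: [0-7 ALLOC][8-12 FREE][13-18 ALLOC][19-24 FREE]
Free blocks: [5 6] total_free=11 largest=6 -> 100*(11-6)/11 = 500/11 ≈ 45.455 -> rounds to 45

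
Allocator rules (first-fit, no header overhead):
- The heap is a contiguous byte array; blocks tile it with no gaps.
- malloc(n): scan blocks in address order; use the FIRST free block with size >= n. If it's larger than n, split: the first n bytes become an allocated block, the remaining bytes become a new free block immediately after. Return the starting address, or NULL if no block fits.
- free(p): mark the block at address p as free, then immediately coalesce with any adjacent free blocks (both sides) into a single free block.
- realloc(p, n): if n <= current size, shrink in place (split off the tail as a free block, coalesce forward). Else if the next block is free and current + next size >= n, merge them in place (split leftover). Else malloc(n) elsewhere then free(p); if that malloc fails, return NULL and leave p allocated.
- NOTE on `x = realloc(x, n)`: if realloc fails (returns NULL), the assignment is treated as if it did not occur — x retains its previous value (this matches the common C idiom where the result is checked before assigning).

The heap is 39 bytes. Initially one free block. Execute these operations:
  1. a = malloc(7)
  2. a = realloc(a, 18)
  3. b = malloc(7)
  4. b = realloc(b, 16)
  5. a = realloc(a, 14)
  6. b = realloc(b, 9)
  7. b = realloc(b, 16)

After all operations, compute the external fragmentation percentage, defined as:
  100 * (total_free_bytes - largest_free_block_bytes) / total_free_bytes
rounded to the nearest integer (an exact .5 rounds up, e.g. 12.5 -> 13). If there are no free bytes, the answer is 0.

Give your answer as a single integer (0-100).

Answer: 44

Derivation:
Op 1: a = malloc(7) -> a = 0; heap: [0-6 ALLOC][7-38 FREE]
Op 2: a = realloc(a, 18) -> a = 0; heap: [0-17 ALLOC][18-38 FREE]
Op 3: b = malloc(7) -> b = 18; heap: [0-17 ALLOC][18-24 ALLOC][25-38 FREE]
Op 4: b = realloc(b, 16) -> b = 18; heap: [0-17 ALLOC][18-33 ALLOC][34-38 FREE]
Op 5: a = realloc(a, 14) -> a = 0; heap: [0-13 ALLOC][14-17 FREE][18-33 ALLOC][34-38 FREE]
Op 6: b = realloc(b, 9) -> b = 18; heap: [0-13 ALLOC][14-17 FREE][18-26 ALLOC][27-38 FREE]
Op 7: b = realloc(b, 16) -> b = 18; heap: [0-13 ALLOC][14-17 FREE][18-33 ALLOC][34-38 FREE]
Free blocks: [4 5] total_free=9 largest=5 -> 100*(9-5)/9 = 400/9 ≈ 44.444 -> rounds to 44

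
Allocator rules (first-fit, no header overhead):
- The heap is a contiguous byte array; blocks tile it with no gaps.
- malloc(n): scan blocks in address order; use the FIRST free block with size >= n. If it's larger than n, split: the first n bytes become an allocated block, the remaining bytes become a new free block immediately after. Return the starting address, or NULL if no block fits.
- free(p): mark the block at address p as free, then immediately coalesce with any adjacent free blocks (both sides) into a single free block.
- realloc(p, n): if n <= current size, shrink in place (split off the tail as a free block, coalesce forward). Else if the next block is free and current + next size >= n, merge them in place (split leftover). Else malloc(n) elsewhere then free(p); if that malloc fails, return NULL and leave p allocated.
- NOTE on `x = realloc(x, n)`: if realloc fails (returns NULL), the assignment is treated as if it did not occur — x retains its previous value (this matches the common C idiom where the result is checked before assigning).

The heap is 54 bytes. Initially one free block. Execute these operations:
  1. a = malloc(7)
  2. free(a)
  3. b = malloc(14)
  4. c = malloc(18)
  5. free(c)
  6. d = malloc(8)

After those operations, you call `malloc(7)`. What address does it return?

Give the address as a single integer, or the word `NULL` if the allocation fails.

Op 1: a = malloc(7) -> a = 0; heap: [0-6 ALLOC][7-53 FREE]
Op 2: free(a) -> (freed a); heap: [0-53 FREE]
Op 3: b = malloc(14) -> b = 0; heap: [0-13 ALLOC][14-53 FREE]
Op 4: c = malloc(18) -> c = 14; heap: [0-13 ALLOC][14-31 ALLOC][32-53 FREE]
Op 5: free(c) -> (freed c); heap: [0-13 ALLOC][14-53 FREE]
Op 6: d = malloc(8) -> d = 14; heap: [0-13 ALLOC][14-21 ALLOC][22-53 FREE]
malloc(7): first-fit scan over [0-13 ALLOC][14-21 ALLOC][22-53 FREE] -> 22

Answer: 22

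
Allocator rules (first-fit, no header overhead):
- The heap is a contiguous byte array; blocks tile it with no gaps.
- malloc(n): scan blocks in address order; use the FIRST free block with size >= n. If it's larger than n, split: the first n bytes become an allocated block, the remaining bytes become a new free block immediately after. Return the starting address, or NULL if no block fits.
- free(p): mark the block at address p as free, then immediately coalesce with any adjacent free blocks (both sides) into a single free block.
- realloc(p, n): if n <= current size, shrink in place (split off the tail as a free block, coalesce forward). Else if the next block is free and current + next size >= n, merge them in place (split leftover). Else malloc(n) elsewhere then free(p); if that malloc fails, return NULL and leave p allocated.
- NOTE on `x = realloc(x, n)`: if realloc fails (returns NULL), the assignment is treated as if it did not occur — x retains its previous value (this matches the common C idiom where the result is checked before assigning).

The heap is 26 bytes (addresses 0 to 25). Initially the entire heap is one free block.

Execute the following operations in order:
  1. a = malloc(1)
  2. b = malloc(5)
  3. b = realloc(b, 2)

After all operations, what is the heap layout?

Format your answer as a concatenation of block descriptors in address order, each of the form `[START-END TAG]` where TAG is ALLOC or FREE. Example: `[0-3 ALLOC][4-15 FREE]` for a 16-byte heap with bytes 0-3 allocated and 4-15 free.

Op 1: a = malloc(1) -> a = 0; heap: [0-0 ALLOC][1-25 FREE]
Op 2: b = malloc(5) -> b = 1; heap: [0-0 ALLOC][1-5 ALLOC][6-25 FREE]
Op 3: b = realloc(b, 2) -> b = 1; heap: [0-0 ALLOC][1-2 ALLOC][3-25 FREE]

Answer: [0-0 ALLOC][1-2 ALLOC][3-25 FREE]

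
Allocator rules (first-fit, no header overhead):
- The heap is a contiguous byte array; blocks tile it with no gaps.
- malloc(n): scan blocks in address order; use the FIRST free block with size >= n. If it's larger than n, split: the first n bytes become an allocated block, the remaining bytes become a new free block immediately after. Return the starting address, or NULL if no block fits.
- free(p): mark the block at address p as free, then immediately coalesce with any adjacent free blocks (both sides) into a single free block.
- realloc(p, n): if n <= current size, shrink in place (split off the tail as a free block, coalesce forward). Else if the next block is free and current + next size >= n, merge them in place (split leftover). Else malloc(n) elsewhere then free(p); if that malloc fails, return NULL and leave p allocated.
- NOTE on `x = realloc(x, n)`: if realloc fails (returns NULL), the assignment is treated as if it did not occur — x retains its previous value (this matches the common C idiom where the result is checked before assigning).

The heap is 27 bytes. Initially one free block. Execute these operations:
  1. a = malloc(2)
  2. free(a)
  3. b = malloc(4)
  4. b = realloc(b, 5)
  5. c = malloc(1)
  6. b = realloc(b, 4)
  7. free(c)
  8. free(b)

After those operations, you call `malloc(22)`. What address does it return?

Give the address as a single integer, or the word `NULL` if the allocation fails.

Answer: 0

Derivation:
Op 1: a = malloc(2) -> a = 0; heap: [0-1 ALLOC][2-26 FREE]
Op 2: free(a) -> (freed a); heap: [0-26 FREE]
Op 3: b = malloc(4) -> b = 0; heap: [0-3 ALLOC][4-26 FREE]
Op 4: b = realloc(b, 5) -> b = 0; heap: [0-4 ALLOC][5-26 FREE]
Op 5: c = malloc(1) -> c = 5; heap: [0-4 ALLOC][5-5 ALLOC][6-26 FREE]
Op 6: b = realloc(b, 4) -> b = 0; heap: [0-3 ALLOC][4-4 FREE][5-5 ALLOC][6-26 FREE]
Op 7: free(c) -> (freed c); heap: [0-3 ALLOC][4-26 FREE]
Op 8: free(b) -> (freed b); heap: [0-26 FREE]
malloc(22): first-fit scan over [0-26 FREE] -> 0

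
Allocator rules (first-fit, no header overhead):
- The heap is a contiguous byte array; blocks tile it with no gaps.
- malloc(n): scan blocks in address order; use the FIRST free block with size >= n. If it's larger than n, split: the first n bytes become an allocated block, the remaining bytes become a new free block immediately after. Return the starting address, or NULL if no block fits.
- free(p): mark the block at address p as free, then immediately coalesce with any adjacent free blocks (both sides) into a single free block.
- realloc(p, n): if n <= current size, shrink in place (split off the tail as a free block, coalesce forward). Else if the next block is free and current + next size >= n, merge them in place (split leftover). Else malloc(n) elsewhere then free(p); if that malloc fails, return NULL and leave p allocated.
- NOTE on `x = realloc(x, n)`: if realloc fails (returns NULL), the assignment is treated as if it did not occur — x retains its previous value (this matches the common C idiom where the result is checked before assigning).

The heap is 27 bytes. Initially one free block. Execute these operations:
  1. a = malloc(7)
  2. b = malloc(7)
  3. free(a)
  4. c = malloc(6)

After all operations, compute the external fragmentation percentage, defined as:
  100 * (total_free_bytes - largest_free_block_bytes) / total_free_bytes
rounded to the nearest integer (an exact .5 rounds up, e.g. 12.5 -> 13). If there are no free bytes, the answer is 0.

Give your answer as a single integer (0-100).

Op 1: a = malloc(7) -> a = 0; heap: [0-6 ALLOC][7-26 FREE]
Op 2: b = malloc(7) -> b = 7; heap: [0-6 ALLOC][7-13 ALLOC][14-26 FREE]
Op 3: free(a) -> (freed a); heap: [0-6 FREE][7-13 ALLOC][14-26 FREE]
Op 4: c = malloc(6) -> c = 0; heap: [0-5 ALLOC][6-6 FREE][7-13 ALLOC][14-26 FREE]
Free blocks: [1 13] total_free=14 largest=13 -> 100*(14-13)/14 = 100/14 ≈ 7.143 -> rounds to 7

Answer: 7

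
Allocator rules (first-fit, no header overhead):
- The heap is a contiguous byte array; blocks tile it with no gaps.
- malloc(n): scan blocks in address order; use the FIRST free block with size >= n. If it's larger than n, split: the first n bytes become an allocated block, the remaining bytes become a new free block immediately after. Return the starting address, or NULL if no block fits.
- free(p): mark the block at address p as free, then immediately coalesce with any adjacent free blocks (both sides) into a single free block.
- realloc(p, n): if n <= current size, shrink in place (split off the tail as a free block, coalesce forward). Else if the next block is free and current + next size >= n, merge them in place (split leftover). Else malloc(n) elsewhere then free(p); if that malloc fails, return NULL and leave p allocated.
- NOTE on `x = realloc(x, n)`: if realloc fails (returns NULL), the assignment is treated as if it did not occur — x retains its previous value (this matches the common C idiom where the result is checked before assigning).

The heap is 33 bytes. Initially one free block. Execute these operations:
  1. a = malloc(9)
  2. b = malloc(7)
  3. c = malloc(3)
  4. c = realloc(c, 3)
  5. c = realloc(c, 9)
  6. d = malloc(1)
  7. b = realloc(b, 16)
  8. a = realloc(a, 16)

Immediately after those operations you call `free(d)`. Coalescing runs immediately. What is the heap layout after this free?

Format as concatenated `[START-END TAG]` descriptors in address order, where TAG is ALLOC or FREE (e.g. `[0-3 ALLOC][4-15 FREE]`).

Op 1: a = malloc(9) -> a = 0; heap: [0-8 ALLOC][9-32 FREE]
Op 2: b = malloc(7) -> b = 9; heap: [0-8 ALLOC][9-15 ALLOC][16-32 FREE]
Op 3: c = malloc(3) -> c = 16; heap: [0-8 ALLOC][9-15 ALLOC][16-18 ALLOC][19-32 FREE]
Op 4: c = realloc(c, 3) -> c = 16; heap: [0-8 ALLOC][9-15 ALLOC][16-18 ALLOC][19-32 FREE]
Op 5: c = realloc(c, 9) -> c = 16; heap: [0-8 ALLOC][9-15 ALLOC][16-24 ALLOC][25-32 FREE]
Op 6: d = malloc(1) -> d = 25; heap: [0-8 ALLOC][9-15 ALLOC][16-24 ALLOC][25-25 ALLOC][26-32 FREE]
Op 7: b = realloc(b, 16) -> NULL (b unchanged); heap: [0-8 ALLOC][9-15 ALLOC][16-24 ALLOC][25-25 ALLOC][26-32 FREE]
Op 8: a = realloc(a, 16) -> NULL (a unchanged); heap: [0-8 ALLOC][9-15 ALLOC][16-24 ALLOC][25-25 ALLOC][26-32 FREE]
free(d): d = 25 -> block [25-25 ALLOC]; mark free, coalesce with adjacent free neighbors -> [0-8 ALLOC][9-15 ALLOC][16-24 ALLOC][25-32 FREE]

Answer: [0-8 ALLOC][9-15 ALLOC][16-24 ALLOC][25-32 FREE]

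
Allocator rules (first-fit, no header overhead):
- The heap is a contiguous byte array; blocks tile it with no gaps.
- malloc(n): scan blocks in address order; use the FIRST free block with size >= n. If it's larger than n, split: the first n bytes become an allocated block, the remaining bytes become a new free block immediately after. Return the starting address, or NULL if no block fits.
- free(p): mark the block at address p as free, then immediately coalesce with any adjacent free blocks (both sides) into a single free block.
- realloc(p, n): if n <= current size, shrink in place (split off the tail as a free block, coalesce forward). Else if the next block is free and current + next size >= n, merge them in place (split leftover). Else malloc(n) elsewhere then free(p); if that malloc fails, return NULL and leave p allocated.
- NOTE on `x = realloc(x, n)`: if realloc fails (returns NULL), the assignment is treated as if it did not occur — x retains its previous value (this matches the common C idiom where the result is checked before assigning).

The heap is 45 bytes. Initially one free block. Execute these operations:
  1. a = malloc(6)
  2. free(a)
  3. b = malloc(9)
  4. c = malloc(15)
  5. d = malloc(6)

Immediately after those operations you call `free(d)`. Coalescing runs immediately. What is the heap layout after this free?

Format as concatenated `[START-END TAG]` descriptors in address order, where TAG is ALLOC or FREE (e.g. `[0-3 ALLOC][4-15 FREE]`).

Answer: [0-8 ALLOC][9-23 ALLOC][24-44 FREE]

Derivation:
Op 1: a = malloc(6) -> a = 0; heap: [0-5 ALLOC][6-44 FREE]
Op 2: free(a) -> (freed a); heap: [0-44 FREE]
Op 3: b = malloc(9) -> b = 0; heap: [0-8 ALLOC][9-44 FREE]
Op 4: c = malloc(15) -> c = 9; heap: [0-8 ALLOC][9-23 ALLOC][24-44 FREE]
Op 5: d = malloc(6) -> d = 24; heap: [0-8 ALLOC][9-23 ALLOC][24-29 ALLOC][30-44 FREE]
free(d): d = 24 -> block [24-29 ALLOC]; mark free, coalesce with adjacent free neighbors -> [0-8 ALLOC][9-23 ALLOC][24-44 FREE]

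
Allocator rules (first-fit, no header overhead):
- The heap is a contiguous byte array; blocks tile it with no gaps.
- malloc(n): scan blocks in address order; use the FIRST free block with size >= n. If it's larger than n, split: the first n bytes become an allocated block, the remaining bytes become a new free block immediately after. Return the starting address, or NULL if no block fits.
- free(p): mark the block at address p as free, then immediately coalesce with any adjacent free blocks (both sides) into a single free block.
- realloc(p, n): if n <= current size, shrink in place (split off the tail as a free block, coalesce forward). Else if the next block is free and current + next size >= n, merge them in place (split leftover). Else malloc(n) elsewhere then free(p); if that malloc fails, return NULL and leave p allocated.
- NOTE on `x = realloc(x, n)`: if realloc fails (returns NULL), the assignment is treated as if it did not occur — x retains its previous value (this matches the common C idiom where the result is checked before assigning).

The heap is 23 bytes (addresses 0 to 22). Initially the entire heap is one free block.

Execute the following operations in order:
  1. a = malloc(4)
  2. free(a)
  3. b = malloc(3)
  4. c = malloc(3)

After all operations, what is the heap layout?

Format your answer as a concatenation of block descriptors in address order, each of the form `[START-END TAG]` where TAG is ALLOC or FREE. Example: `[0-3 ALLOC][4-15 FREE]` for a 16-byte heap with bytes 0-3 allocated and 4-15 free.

Op 1: a = malloc(4) -> a = 0; heap: [0-3 ALLOC][4-22 FREE]
Op 2: free(a) -> (freed a); heap: [0-22 FREE]
Op 3: b = malloc(3) -> b = 0; heap: [0-2 ALLOC][3-22 FREE]
Op 4: c = malloc(3) -> c = 3; heap: [0-2 ALLOC][3-5 ALLOC][6-22 FREE]

Answer: [0-2 ALLOC][3-5 ALLOC][6-22 FREE]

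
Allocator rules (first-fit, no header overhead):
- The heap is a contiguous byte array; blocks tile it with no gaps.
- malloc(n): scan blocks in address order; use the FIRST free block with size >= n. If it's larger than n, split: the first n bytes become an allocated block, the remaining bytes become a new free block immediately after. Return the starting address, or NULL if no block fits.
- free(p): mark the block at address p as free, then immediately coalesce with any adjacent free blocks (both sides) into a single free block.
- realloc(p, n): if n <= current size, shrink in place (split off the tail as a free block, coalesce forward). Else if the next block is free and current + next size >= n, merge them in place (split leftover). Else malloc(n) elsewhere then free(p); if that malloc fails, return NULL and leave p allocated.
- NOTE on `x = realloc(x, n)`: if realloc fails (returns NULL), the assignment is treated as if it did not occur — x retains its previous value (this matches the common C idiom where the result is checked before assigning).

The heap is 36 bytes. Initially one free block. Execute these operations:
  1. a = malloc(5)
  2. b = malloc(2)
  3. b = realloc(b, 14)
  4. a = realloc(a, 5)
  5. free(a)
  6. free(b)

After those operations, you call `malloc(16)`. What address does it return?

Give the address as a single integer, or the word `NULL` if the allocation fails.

Op 1: a = malloc(5) -> a = 0; heap: [0-4 ALLOC][5-35 FREE]
Op 2: b = malloc(2) -> b = 5; heap: [0-4 ALLOC][5-6 ALLOC][7-35 FREE]
Op 3: b = realloc(b, 14) -> b = 5; heap: [0-4 ALLOC][5-18 ALLOC][19-35 FREE]
Op 4: a = realloc(a, 5) -> a = 0; heap: [0-4 ALLOC][5-18 ALLOC][19-35 FREE]
Op 5: free(a) -> (freed a); heap: [0-4 FREE][5-18 ALLOC][19-35 FREE]
Op 6: free(b) -> (freed b); heap: [0-35 FREE]
malloc(16): first-fit scan over [0-35 FREE] -> 0

Answer: 0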